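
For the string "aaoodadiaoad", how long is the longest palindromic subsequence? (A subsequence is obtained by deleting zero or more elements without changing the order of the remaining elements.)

7

Using dp[i][j] = 2 + dp[i+1][j−1] if the ends match, else max(dp[i+1][j], dp[i][j−1]):
dp[1][12] = 7. A witness is aoaiaoa at positions 2,3,6,8,9,10,11.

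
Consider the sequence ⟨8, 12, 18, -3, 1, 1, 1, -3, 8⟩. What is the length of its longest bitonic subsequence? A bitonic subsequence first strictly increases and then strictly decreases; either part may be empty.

5

Let inc[i] be the LIS ending at i and dec[i] the longest strictly decreasing subsequence starting at i. inc = [1, 2, 3, 1, 2, 2, 2, 1, 3], dec = [3, 3, 3, 1, 2, 2, 2, 1, 1].
max_i inc[i]+dec[i]−1 = 5, with one witness 8, 12, 18, 1, -3.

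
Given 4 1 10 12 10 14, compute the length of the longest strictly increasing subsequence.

4

One longest increasing subsequence is 4, 10, 12, 14 (positions 1,3,4,6), of length 4; no longer one exists.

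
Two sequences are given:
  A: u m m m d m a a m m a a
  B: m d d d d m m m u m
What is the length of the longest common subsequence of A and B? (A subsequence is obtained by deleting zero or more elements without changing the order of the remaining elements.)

5

A longest common subsequence is mmmmm (length 5); the LCS DP confirms no longer common subsequence exists.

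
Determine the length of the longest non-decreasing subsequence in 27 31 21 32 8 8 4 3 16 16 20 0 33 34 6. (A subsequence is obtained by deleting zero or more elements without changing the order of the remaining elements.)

7

One longest non-decreasing subsequence is 8, 8, 16, 16, 20, 33, 34 (positions 5,6,9,10,11,13,14), of length 7; no longer one exists.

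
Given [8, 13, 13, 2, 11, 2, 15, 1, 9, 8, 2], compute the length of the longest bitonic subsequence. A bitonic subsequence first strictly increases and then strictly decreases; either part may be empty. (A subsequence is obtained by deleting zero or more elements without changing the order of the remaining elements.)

One longest bitonic subsequence is 8, 13, 11, 9, 8, 2 (positions 1,2,5,9,10,11): it rises to 13 then falls. Length 6 is optimal.

6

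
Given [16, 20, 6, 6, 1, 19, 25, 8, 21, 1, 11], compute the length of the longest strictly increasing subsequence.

3

Let dp[i] be the longest increasing subsequence ending at position i. Then dp = [1, 2, 1, 1, 1, 2, 3, 2, 3, 1, 3].
The maximum is 3; one witness is 16, 20, 25 at positions 1,2,7.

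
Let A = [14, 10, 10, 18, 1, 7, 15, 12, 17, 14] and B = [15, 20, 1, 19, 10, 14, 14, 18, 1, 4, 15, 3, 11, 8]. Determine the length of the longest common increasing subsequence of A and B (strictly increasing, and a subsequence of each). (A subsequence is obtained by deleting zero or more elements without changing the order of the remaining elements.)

2

A longest common strictly increasing subsequence is 1, 14 (length 2); it appears in order in both A and B, and no longer such subsequence exists.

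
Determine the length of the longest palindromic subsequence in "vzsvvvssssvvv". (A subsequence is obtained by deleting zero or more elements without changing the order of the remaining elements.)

10

Using dp[i][j] = 2 + dp[i+1][j−1] if the ends match, else max(dp[i+1][j], dp[i][j−1]):
dp[1][13] = 10. A witness is vvvssssvvv at positions 1,4,5,7,8,9,10,11,12,13.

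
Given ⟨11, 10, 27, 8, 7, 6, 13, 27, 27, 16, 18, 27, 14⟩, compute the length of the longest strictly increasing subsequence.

5

Let dp[i] be the longest increasing subsequence ending at position i. Then dp = [1, 1, 2, 1, 1, 1, 2, 3, 3, 3, 4, 5, 3].
The maximum is 5; one witness is 11, 13, 16, 18, 27 at positions 1,7,10,11,12.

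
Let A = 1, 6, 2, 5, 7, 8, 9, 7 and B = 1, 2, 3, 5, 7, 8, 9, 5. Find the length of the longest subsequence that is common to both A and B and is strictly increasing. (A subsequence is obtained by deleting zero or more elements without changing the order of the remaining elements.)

6

A longest common strictly increasing subsequence is 1, 2, 5, 7, 8, 9 (length 6); it appears in order in both A and B, and no longer such subsequence exists.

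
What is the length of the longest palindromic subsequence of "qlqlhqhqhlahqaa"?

9

One longest palindromic subsequence is qlhqhqhlq (positions 3,4,5,6,7,8,9,10,13); it reads the same forward and backward, and the interval DP gives dp[1][15] = 9.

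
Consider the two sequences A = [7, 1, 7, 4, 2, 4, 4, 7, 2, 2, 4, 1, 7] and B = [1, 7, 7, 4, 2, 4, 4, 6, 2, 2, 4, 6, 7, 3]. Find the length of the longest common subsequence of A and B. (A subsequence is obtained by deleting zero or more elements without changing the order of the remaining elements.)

Backtracking the LCS table gives one alignment: 7 (A1,B2) → 7 (A3,B3) → 4 (A4,B4) → 2 (A5,B5) → 4 (A6,B6) → 4 (A7,B7) → 2 (A9,B9) → 2 (A10,B10) → 4 (A11,B11) → 7 (A13,B13).
So the longest common subsequence has length 10.

10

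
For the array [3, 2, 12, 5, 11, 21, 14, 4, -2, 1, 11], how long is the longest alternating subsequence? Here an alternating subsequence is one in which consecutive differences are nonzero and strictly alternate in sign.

A longest alternating subsequence is 3, 2, 12, 5, 11, -2, 1 (positions 1,2,3,4,5,9,10); its 6 consecutive differences strictly alternate in sign, and length 7 is optimal.

7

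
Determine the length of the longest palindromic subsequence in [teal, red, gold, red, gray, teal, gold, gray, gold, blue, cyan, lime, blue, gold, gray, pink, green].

One longest palindromic subsequence is gray gold blue lime blue gold gray (positions 8,9,10,12,13,14,15); it reads the same forward and backward, and the interval DP gives dp[1][17] = 7.

7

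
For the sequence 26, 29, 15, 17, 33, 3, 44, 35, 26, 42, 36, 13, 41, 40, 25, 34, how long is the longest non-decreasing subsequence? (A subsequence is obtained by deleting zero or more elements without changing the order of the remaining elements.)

6

One longest non-decreasing subsequence is 26, 29, 33, 35, 36, 41 (positions 1,2,5,8,11,13), of length 6; no longer one exists.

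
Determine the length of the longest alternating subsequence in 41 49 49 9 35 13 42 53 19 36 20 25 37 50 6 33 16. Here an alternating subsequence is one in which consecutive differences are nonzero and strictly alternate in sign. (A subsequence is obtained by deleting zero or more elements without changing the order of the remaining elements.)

13

Track the best alternating length ending on an up-step vs a down-step at each position: up/down = 1/1, 2/1, 2/1, 1/3, 4/3, 4/5, 6/3, 6/1, 6/7, 8/7, 8/9, 10/9, 10/7, 10/7, 1/11, 12/11, 12/13.
The maximum over both is 13; one such subsequence is 41, 49, 9, 35, 13, 42, 19, 36, 20, 25, 6, 33, 16.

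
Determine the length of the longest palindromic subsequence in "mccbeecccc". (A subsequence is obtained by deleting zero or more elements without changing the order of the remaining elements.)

Using dp[i][j] = 2 + dp[i+1][j−1] if the ends match, else max(dp[i+1][j], dp[i][j−1]):
dp[1][10] = 6. A witness is cccccc at positions 2,3,7,8,9,10.

6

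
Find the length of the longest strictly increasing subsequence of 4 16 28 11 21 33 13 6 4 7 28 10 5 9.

Scanning left to right, the best length ending at each element is: 4→1, 16→2, 28→3, 11→2, 21→3, 33→4, 13→3, 6→2, 4→1, 7→3, 28→4, 10→4, 5→2, 9→4.
So the longest increasing subsequence has length 4, e.g. 4, 16, 28, 33.

4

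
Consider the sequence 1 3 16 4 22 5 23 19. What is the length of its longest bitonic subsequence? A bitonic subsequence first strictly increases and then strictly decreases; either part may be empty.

One longest bitonic subsequence is 1, 3, 16, 22, 23, 19 (positions 1,2,3,5,7,8): it rises to 23 then falls. Length 6 is optimal.

6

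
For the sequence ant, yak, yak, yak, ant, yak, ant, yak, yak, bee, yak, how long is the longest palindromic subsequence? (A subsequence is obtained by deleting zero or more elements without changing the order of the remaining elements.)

Using dp[i][j] = 2 + dp[i+1][j−1] if the ends match, else max(dp[i+1][j], dp[i][j−1]):
dp[1][11] = 9. A witness is yak yak yak ant yak ant yak yak yak at positions 2,3,4,5,6,7,8,9,11.

9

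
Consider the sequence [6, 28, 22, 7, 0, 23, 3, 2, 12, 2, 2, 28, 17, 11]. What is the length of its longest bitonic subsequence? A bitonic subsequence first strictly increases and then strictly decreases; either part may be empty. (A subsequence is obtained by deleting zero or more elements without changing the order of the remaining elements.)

Let inc[i] be the LIS ending at i and dec[i] the longest strictly decreasing subsequence starting at i. inc = [1, 2, 2, 2, 1, 3, 2, 2, 3, 2, 2, 4, 4, 3], dec = [3, 5, 4, 3, 1, 3, 2, 1, 2, 1, 1, 3, 2, 1].
max_i inc[i]+dec[i]−1 = 6, with one witness 6, 28, 22, 7, 3, 2.

6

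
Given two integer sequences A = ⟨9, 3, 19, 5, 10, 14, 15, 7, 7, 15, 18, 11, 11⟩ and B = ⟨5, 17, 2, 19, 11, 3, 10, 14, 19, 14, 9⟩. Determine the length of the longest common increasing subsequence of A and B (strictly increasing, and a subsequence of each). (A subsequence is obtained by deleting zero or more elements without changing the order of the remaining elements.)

3

A longest common strictly increasing subsequence is 5, 10, 14 (length 3); it appears in order in both A and B, and no longer such subsequence exists.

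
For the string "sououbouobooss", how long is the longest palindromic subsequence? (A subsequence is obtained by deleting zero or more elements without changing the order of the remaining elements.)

11

One longest palindromic subsequence is soobouoboos (positions 1,2,4,6,7,8,9,10,11,12,14); it reads the same forward and backward, and the interval DP gives dp[1][14] = 11.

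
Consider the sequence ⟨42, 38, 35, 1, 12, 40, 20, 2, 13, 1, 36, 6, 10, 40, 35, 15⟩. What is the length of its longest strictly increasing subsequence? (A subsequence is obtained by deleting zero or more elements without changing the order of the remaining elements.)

5

One longest increasing subsequence is 1, 12, 20, 36, 40 (positions 4,5,7,11,14), of length 5; no longer one exists.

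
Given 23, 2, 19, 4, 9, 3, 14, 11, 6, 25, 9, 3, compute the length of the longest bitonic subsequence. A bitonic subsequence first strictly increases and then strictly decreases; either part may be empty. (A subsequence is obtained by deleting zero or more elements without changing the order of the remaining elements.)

7

Let inc[i] be the LIS ending at i and dec[i] the longest strictly decreasing subsequence starting at i. inc = [1, 1, 2, 2, 3, 2, 4, 4, 3, 5, 4, 2], dec = [6, 1, 5, 2, 3, 1, 4, 3, 2, 3, 2, 1].
max_i inc[i]+dec[i]−1 = 7, with one witness 2, 4, 9, 14, 11, 9, 3.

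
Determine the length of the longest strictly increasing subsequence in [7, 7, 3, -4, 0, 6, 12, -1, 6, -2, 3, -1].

4

Let dp[i] be the longest increasing subsequence ending at position i. Then dp = [1, 1, 1, 1, 2, 3, 4, 2, 3, 2, 3, 3].
The maximum is 4; one witness is -4, 0, 6, 12 at positions 4,5,6,7.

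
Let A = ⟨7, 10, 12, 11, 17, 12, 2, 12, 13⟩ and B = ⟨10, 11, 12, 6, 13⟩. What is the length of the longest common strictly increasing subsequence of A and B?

For each value that appears in both, track the longest common increasing run ending there.
The best achievable length is 4; one witness is 10, 11, 12, 13 (A-positions 2,4,6,9, B-positions 1,2,3,5).

4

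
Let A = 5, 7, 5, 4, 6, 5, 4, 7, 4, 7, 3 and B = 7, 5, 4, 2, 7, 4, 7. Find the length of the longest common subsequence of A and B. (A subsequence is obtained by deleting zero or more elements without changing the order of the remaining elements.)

6

A longest common subsequence is 7, 5, 4, 7, 4, 7 (length 6); the LCS DP confirms no longer common subsequence exists.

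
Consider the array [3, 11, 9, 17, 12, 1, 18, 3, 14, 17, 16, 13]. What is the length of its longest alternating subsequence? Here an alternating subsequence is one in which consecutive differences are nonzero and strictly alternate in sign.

9

Track the best alternating length ending on an up-step vs a down-step at each position: up/down = 1/1, 2/1, 2/3, 4/1, 4/5, 1/5, 6/1, 6/7, 8/7, 8/7, 8/9, 8/9.
The maximum over both is 9; one such subsequence is 3, 11, 9, 17, 12, 18, 3, 17, 16.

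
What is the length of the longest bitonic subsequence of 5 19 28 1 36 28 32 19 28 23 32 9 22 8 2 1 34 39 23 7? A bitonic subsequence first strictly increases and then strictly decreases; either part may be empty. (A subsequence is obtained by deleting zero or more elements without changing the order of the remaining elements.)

11

Let inc[i] be the LIS ending at i and dec[i] the longest strictly decreasing subsequence starting at i. inc = [1, 2, 3, 1, 4, 3, 4, 2, 3, 3, 4, 2, 3, 2, 2, 1, 5, 6, 4, 3], dec = [3, 5, 6, 1, 8, 6, 7, 5, 6, 5, 5, 4, 4, 3, 2, 1, 3, 3, 2, 1].
max_i inc[i]+dec[i]−1 = 11, with one witness 5, 19, 28, 36, 32, 28, 23, 22, 8, 2, 1.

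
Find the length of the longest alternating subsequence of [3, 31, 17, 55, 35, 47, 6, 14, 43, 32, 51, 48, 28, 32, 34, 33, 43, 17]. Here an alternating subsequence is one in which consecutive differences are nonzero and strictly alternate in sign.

15

A longest alternating subsequence is 3, 31, 17, 55, 35, 47, 6, 43, 32, 51, 28, 34, 33, 43, 17 (positions 1,2,3,4,5,6,7,9,10,11,13,15,16,17,18); its 14 consecutive differences strictly alternate in sign, and length 15 is optimal.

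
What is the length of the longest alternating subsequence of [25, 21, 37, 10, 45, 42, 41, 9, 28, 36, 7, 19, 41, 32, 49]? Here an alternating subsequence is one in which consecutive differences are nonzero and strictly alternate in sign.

Track the best alternating length ending on an up-step vs a down-step at each position: up/down = 1/1, 1/2, 3/1, 1/4, 5/1, 5/6, 5/6, 1/6, 7/6, 7/6, 1/8, 9/8, 9/6, 9/10, 11/1.
The maximum over both is 11; one such subsequence is 25, 21, 37, 10, 45, 9, 28, 7, 41, 32, 49.

11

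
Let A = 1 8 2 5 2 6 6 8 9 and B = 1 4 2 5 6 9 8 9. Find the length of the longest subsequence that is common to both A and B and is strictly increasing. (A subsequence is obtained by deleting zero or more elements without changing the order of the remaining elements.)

For each value that appears in both, track the longest common increasing run ending there.
The best achievable length is 6; one witness is 1, 2, 5, 6, 8, 9 (A-positions 1,3,4,6,8,9, B-positions 1,3,4,5,7,8).

6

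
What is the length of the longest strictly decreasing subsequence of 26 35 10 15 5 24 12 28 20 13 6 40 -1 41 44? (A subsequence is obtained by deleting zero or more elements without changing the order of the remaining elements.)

Scanning left to right, the best length ending at each element is: 26→1, 35→1, 10→2, 15→2, 5→3, 24→2, 12→3, 28→2, 20→3, 13→4, 6→5, 40→1, -1→6, 41→1, 44→1.
So the longest decreasing subsequence has length 6, e.g. 26, 24, 20, 13, 6, -1.

6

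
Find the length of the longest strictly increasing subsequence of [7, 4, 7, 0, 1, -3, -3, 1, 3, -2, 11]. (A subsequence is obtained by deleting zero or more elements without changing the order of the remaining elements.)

One longest increasing subsequence is 0, 1, 3, 11 (positions 4,5,9,11), of length 4; no longer one exists.

4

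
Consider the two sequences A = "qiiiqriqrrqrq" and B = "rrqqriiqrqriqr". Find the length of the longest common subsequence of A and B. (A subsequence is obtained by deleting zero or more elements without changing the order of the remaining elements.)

9

Backtracking the LCS table gives one alignment: q (A1,B4) → i (A3,B6) → i (A4,B7) → q (A5,B8) → r (A6,B9) → q (A8,B10) → r (A9,B11) → q (A11,B13) → r (A12,B14).
So the longest common subsequence has length 9.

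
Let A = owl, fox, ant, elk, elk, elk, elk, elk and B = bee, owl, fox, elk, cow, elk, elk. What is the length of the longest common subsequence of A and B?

A longest common subsequence is owl, fox, elk, elk, elk (length 5); the LCS DP confirms no longer common subsequence exists.

5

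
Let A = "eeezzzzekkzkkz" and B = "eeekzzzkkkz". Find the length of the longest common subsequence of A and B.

10

A longest common subsequence is eeezzzkkkz (length 10); the LCS DP confirms no longer common subsequence exists.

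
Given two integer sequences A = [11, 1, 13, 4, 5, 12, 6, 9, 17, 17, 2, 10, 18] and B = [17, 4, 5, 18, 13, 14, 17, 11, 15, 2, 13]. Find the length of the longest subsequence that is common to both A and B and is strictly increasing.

3

For each value that appears in both, track the longest common increasing run ending there.
The best achievable length is 3; one witness is 4, 5, 18 (A-positions 4,5,13, B-positions 2,3,4).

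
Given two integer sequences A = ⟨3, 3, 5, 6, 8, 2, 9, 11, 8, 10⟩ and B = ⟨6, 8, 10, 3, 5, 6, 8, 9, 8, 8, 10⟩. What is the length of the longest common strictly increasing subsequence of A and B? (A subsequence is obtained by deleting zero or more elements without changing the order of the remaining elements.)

A longest common strictly increasing subsequence is 3, 5, 6, 8, 9, 10 (length 6); it appears in order in both A and B, and no longer such subsequence exists.

6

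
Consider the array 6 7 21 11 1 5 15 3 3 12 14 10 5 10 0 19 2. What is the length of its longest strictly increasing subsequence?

6

One longest increasing subsequence is 6, 7, 11, 12, 14, 19 (positions 1,2,4,10,11,16), of length 6; no longer one exists.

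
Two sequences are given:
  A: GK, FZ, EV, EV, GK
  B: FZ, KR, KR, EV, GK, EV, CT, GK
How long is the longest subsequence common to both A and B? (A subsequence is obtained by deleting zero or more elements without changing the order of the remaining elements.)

4

Backtracking the LCS table gives one alignment: FZ (A2,B1) → EV (A3,B4) → EV (A4,B6) → GK (A5,B8).
So the longest common subsequence has length 4.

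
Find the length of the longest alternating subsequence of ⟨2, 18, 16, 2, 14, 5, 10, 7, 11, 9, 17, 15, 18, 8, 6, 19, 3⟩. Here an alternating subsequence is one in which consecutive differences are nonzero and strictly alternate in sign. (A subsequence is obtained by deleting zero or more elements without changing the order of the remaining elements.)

15

Track the best alternating length ending on an up-step vs a down-step at each position: up/down = 1/1, 2/1, 2/3, 1/3, 4/3, 4/5, 6/5, 6/7, 8/5, 8/9, 10/3, 10/11, 12/1, 8/13, 6/13, 14/1, 4/15.
The maximum over both is 15; one such subsequence is 2, 18, 2, 14, 5, 10, 7, 11, 9, 17, 15, 18, 8, 19, 3.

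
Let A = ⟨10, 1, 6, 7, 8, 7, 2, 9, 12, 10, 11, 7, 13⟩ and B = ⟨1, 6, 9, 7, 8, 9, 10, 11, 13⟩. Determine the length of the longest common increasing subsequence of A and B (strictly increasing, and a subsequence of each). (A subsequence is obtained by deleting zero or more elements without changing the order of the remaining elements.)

A longest common strictly increasing subsequence is 1, 6, 7, 8, 9, 10, 11, 13 (length 8); it appears in order in both A and B, and no longer such subsequence exists.

8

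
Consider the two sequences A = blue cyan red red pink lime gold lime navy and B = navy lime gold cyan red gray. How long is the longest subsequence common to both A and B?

A longest common subsequence is cyan, red (length 2); the LCS DP confirms no longer common subsequence exists.

2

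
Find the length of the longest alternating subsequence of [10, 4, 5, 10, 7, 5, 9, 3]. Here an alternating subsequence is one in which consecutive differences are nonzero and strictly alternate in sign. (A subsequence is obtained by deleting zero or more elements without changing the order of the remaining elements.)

6

Track the best alternating length ending on an up-step vs a down-step at each position: up/down = 1/1, 1/2, 3/2, 3/1, 3/4, 3/4, 5/4, 1/6.
The maximum over both is 6; one such subsequence is 10, 4, 10, 7, 9, 3.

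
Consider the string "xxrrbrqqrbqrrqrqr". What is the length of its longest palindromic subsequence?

Using dp[i][j] = 2 + dp[i+1][j−1] if the ends match, else max(dp[i+1][j], dp[i][j−1]):
dp[1][17] = 10. A witness is rqrqrrqrqr at positions 3,7,9,11,12,13,14,15,16,17.

10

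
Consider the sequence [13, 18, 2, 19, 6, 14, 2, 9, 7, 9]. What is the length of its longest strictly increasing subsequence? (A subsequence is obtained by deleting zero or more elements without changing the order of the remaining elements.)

Scanning left to right, the best length ending at each element is: 13→1, 18→2, 2→1, 19→3, 6→2, 14→3, 2→1, 9→3, 7→3, 9→4.
So the longest increasing subsequence has length 4, e.g. 2, 6, 7, 9.

4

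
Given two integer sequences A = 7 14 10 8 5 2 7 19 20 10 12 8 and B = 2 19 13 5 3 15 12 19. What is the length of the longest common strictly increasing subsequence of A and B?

A longest common strictly increasing subsequence is 2, 19 (length 2); it appears in order in both A and B, and no longer such subsequence exists.

2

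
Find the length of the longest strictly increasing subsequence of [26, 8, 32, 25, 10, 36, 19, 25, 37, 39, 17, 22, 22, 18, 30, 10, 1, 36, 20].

Let dp[i] be the longest increasing subsequence ending at position i. Then dp = [1, 1, 2, 2, 2, 3, 3, 4, 5, 6, 3, 4, 4, 4, 5, 2, 1, 6, 5].
The maximum is 6; one witness is 8, 10, 19, 25, 37, 39 at positions 2,5,7,8,9,10.

6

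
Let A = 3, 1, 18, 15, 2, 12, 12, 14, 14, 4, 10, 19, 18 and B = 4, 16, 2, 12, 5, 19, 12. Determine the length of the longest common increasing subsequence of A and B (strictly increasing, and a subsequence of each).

A longest common strictly increasing subsequence is 2, 12, 19 (length 3); it appears in order in both A and B, and no longer such subsequence exists.

3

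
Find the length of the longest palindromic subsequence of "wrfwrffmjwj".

5

Using dp[i][j] = 2 + dp[i+1][j−1] if the ends match, else max(dp[i+1][j], dp[i][j−1]):
dp[1][11] = 5. A witness is wfffw at positions 1,3,6,7,10.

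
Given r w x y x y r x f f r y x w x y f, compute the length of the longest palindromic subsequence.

10

Using dp[i][j] = 2 + dp[i+1][j−1] if the ends match, else max(dp[i+1][j], dp[i][j−1]):
dp[1][17] = 10. A witness is yxyrffryxy at positions 4,5,6,7,9,10,11,12,15,16.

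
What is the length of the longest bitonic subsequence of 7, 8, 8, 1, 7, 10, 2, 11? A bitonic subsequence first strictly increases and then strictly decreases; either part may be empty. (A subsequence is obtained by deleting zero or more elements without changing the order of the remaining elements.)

4

Let inc[i] be the LIS ending at i and dec[i] the longest strictly decreasing subsequence starting at i. inc = [1, 2, 2, 1, 2, 3, 2, 4], dec = [2, 3, 3, 1, 2, 2, 1, 1].
max_i inc[i]+dec[i]−1 = 4, with one witness 7, 8, 7, 2.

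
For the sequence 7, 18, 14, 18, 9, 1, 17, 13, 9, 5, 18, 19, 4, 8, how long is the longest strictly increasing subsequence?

One longest increasing subsequence is 7, 14, 17, 18, 19 (positions 1,3,7,11,12), of length 5; no longer one exists.

5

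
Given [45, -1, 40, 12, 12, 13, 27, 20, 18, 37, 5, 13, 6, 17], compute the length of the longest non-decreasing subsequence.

6

Let dp[i] be the longest non-decreasing subsequence ending at position i. Then dp = [1, 1, 2, 2, 3, 4, 5, 5, 5, 6, 2, 5, 3, 6].
The maximum is 6; one witness is -1, 12, 12, 13, 27, 37 at positions 2,4,5,6,7,10.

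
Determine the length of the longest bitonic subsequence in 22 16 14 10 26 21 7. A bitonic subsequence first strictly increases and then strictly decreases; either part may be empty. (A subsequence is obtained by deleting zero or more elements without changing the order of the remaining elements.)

One longest bitonic subsequence is 22, 16, 14, 10, 7 (positions 1,2,3,4,7): it rises to 22 then falls. Length 5 is optimal.

5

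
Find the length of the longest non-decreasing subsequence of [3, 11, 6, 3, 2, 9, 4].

3

Let dp[i] be the longest non-decreasing subsequence ending at position i. Then dp = [1, 2, 2, 2, 1, 3, 3].
The maximum is 3; one witness is 3, 6, 9 at positions 1,3,6.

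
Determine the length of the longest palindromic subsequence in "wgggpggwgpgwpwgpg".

11

Using dp[i][j] = 2 + dp[i+1][j−1] if the ends match, else max(dp[i+1][j], dp[i][j−1]):
dp[1][17] = 11. A witness is gpgwpwpwgpg at positions 2,5,6,8,10,12,13,14,15,16,17.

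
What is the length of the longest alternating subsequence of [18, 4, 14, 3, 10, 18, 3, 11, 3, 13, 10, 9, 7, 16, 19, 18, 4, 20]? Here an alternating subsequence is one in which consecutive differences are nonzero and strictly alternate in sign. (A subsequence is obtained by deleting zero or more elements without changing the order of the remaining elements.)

Track the best alternating length ending on an up-step vs a down-step at each position: up/down = 1/1, 1/2, 3/2, 1/4, 5/4, 5/1, 1/6, 7/6, 1/8, 9/6, 9/10, 9/10, 9/10, 11/6, 11/1, 11/12, 9/12, 13/1.
The maximum over both is 13; one such subsequence is 18, 4, 14, 3, 10, 3, 11, 3, 13, 10, 19, 18, 20.

13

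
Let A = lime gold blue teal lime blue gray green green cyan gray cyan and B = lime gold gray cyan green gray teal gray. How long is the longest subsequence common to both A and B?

A longest common subsequence is lime, gold, gray, green, gray (length 5); the LCS DP confirms no longer common subsequence exists.

5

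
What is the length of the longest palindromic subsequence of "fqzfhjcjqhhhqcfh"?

9

One longest palindromic subsequence is hcqhhhqch (positions 5,7,9,10,11,12,13,14,16); it reads the same forward and backward, and the interval DP gives dp[1][16] = 9.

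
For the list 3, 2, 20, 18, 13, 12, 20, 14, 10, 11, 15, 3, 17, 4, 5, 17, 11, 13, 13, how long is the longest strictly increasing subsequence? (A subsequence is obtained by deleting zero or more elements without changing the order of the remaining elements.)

Scanning left to right, the best length ending at each element is: 3→1, 2→1, 20→2, 18→2, 13→2, 12→2, 20→3, 14→3, 10→2, 11→3, 15→4, 3→2, 17→5, 4→3, 5→4, 17→5, 11→5, 13→6, 13→6.
So the longest increasing subsequence has length 6, e.g. 2, 3, 4, 5, 11, 13.

6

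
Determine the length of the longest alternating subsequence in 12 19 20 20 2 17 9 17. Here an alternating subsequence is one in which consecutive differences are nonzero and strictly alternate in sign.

6

A longest alternating subsequence is 12, 19, 2, 17, 9, 17 (positions 1,2,5,6,7,8); its 5 consecutive differences strictly alternate in sign, and length 6 is optimal.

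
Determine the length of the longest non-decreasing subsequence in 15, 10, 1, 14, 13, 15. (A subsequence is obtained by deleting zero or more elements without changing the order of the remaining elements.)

Scanning left to right, the best length ending at each element is: 15→1, 10→1, 1→1, 14→2, 13→2, 15→3.
So the longest non-decreasing subsequence has length 3, e.g. 10, 14, 15.

3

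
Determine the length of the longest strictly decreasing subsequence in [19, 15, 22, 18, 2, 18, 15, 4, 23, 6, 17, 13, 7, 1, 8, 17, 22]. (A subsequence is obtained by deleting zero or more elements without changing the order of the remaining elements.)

Scanning left to right, the best length ending at each element is: 19→1, 15→2, 22→1, 18→2, 2→3, 18→2, 15→3, 4→4, 23→1, 6→4, 17→3, 13→4, 7→5, 1→6, 8→5, 17→3, 22→2.
So the longest decreasing subsequence has length 6, e.g. 19, 18, 15, 13, 7, 1.

6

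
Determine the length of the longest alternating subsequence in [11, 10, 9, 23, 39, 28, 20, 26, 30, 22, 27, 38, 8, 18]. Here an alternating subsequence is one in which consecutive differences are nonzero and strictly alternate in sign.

A longest alternating subsequence is 11, 10, 23, 20, 26, 22, 27, 8, 18 (positions 1,2,4,7,8,10,11,13,14); its 8 consecutive differences strictly alternate in sign, and length 9 is optimal.

9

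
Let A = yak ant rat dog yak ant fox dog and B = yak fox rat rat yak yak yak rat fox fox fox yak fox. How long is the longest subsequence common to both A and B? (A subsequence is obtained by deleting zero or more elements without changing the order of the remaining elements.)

4

A longest common subsequence is yak, rat, yak, fox (length 4); the LCS DP confirms no longer common subsequence exists.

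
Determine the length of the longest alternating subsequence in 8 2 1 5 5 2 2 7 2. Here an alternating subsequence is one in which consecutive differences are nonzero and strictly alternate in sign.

Track the best alternating length ending on an up-step vs a down-step at each position: up/down = 1/1, 1/2, 1/2, 3/2, 3/2, 3/4, 3/4, 5/2, 3/6.
The maximum over both is 6; one such subsequence is 8, 2, 5, 2, 7, 2.

6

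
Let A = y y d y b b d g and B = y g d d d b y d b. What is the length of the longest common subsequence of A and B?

4

Backtracking the LCS table gives one alignment: y (A1,B1) → y (A2,B7) → d (A3,B8) → b (A6,B9).
So the longest common subsequence has length 4.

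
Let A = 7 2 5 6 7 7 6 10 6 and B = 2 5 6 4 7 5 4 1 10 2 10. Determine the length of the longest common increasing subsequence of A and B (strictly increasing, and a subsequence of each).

5

A longest common strictly increasing subsequence is 2, 5, 6, 7, 10 (length 5); it appears in order in both A and B, and no longer such subsequence exists.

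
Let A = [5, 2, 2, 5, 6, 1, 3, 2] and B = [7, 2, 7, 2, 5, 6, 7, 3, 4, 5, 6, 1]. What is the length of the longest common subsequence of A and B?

A longest common subsequence is 2, 2, 5, 6, 1 (length 5); the LCS DP confirms no longer common subsequence exists.

5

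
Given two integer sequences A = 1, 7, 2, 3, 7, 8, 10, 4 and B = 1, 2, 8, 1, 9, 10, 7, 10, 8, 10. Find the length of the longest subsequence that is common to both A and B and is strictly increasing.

5

For each value that appears in both, track the longest common increasing run ending there.
The best achievable length is 5; one witness is 1, 2, 7, 8, 10 (A-positions 1,3,5,6,7, B-positions 1,2,7,9,10).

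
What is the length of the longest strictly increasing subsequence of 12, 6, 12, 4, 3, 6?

2

Scanning left to right, the best length ending at each element is: 12→1, 6→1, 12→2, 4→1, 3→1, 6→2.
So the longest increasing subsequence has length 2, e.g. 6, 12.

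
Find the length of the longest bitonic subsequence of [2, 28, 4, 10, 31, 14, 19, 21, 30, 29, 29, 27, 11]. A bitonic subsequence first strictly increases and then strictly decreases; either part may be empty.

Let inc[i] be the LIS ending at i and dec[i] the longest strictly decreasing subsequence starting at i. inc = [1, 2, 2, 3, 4, 4, 5, 6, 7, 7, 7, 7, 4], dec = [1, 3, 1, 1, 5, 2, 2, 2, 4, 3, 3, 2, 1].
max_i inc[i]+dec[i]−1 = 10, with one witness 2, 4, 10, 14, 19, 21, 30, 29, 27, 11.

10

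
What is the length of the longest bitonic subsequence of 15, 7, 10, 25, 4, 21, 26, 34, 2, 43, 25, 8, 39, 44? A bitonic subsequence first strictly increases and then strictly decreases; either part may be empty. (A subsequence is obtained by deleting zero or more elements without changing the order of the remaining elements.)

One longest bitonic subsequence is 7, 10, 25, 26, 34, 43, 25, 8 (positions 2,3,4,7,8,10,11,12): it rises to 43 then falls. Length 8 is optimal.

8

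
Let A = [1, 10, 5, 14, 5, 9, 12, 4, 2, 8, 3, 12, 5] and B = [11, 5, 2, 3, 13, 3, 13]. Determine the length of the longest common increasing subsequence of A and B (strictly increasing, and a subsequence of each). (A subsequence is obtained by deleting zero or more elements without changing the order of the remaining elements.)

A longest common strictly increasing subsequence is 2, 3 (length 2); it appears in order in both A and B, and no longer such subsequence exists.

2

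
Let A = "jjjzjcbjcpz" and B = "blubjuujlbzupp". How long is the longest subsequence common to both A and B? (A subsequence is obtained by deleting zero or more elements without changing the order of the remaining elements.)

Backtracking the LCS table gives one alignment: j (A1,B5) → j (A2,B8) → z (A4,B11) → p (A10,B14).
So the longest common subsequence has length 4.

4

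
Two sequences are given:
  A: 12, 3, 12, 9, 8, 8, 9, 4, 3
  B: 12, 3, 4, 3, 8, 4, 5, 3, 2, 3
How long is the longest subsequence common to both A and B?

Backtracking the LCS table gives one alignment: 12 (A1,B1) → 3 (A2,B4) → 8 (A6,B5) → 4 (A8,B6) → 3 (A9,B10).
So the longest common subsequence has length 5.

5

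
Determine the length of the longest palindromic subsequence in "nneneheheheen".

Using dp[i][j] = 2 + dp[i+1][j−1] if the ends match, else max(dp[i+1][j], dp[i][j−1]):
dp[1][13] = 11. A witness is neeheheheen at positions 1,3,5,6,7,8,9,10,11,12,13.

11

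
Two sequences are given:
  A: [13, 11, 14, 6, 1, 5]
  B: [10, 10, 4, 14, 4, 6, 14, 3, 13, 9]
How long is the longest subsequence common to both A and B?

2

Backtracking the LCS table gives one alignment: 14 (A3,B4) → 6 (A4,B6).
So the longest common subsequence has length 2.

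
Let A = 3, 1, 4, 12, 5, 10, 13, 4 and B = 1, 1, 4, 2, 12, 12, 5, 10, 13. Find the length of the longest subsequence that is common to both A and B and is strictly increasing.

For each value that appears in both, track the longest common increasing run ending there.
The best achievable length is 5; one witness is 1, 4, 5, 10, 13 (A-positions 2,3,5,6,7, B-positions 1,3,7,8,9).

5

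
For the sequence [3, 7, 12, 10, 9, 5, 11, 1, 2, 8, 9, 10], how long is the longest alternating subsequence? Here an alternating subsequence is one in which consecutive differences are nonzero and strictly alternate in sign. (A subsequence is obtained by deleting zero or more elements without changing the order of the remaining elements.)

6

Track the best alternating length ending on an up-step vs a down-step at each position: up/down = 1/1, 2/1, 2/1, 2/3, 2/3, 2/3, 4/3, 1/5, 6/5, 6/5, 6/5, 6/5.
The maximum over both is 6; one such subsequence is 3, 12, 10, 11, 1, 2.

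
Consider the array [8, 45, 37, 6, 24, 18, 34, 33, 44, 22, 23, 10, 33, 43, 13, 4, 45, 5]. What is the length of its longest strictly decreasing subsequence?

One longest decreasing subsequence is 45, 37, 34, 33, 22, 10, 4 (positions 2,3,7,8,10,12,16), of length 7; no longer one exists.

7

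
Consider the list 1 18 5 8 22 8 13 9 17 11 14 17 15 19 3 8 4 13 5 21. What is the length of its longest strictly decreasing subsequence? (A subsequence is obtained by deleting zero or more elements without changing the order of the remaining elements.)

One longest decreasing subsequence is 18, 13, 9, 8, 4 (positions 2,7,8,16,17), of length 5; no longer one exists.

5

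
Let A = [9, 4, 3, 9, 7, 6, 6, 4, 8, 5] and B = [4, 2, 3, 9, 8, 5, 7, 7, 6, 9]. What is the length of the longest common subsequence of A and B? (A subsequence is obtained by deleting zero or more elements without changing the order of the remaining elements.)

5

A longest common subsequence is 4, 3, 9, 7, 6 (length 5); the LCS DP confirms no longer common subsequence exists.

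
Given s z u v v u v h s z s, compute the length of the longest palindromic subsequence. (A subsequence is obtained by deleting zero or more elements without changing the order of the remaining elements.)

8

Using dp[i][j] = 2 + dp[i+1][j−1] if the ends match, else max(dp[i+1][j], dp[i][j−1]):
dp[1][11] = 8. A witness is szuvvuzs at positions 1,2,3,4,5,6,10,11.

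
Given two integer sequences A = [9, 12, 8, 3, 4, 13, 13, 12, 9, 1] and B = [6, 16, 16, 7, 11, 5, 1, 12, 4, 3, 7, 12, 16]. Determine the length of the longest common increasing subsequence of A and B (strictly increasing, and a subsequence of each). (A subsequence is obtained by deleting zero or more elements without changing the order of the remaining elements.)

2

For each value that appears in both, track the longest common increasing run ending there.
The best achievable length is 2; one witness is 4, 12 (A-positions 5,8, B-positions 9,12).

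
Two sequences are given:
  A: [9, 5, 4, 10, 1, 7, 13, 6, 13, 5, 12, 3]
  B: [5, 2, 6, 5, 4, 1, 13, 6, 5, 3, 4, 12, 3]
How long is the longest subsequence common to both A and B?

Backtracking the LCS table gives one alignment: 5 (A2,B4) → 4 (A3,B5) → 1 (A5,B6) → 13 (A7,B7) → 6 (A8,B8) → 5 (A10,B9) → 12 (A11,B12) → 3 (A12,B13).
So the longest common subsequence has length 8.

8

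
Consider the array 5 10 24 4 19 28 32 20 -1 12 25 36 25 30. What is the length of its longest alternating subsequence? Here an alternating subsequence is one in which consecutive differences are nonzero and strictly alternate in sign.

A longest alternating subsequence is 5, 10, 4, 28, 20, 36, 25, 30 (positions 1,2,4,6,8,12,13,14); its 7 consecutive differences strictly alternate in sign, and length 8 is optimal.

8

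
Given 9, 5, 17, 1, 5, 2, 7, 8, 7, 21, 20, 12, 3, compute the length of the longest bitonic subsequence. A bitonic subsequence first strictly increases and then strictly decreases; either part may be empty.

Let inc[i] be the LIS ending at i and dec[i] the longest strictly decreasing subsequence starting at i. inc = [1, 1, 2, 1, 2, 2, 3, 4, 3, 5, 5, 5, 3], dec = [4, 2, 4, 1, 2, 1, 2, 3, 2, 4, 3, 2, 1].
max_i inc[i]+dec[i]−1 = 8, with one witness 1, 5, 7, 8, 21, 20, 12, 3.

8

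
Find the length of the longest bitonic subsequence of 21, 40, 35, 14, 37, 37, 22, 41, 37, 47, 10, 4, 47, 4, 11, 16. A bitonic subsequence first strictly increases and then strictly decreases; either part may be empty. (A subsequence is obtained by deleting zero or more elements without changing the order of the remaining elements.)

One longest bitonic subsequence is 21, 35, 37, 41, 37, 10, 4 (positions 1,3,5,8,9,11,14): it rises to 41 then falls. Length 7 is optimal.

7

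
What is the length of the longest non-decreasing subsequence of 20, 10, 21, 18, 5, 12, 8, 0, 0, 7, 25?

One longest non-decreasing subsequence is 0, 0, 7, 25 (positions 8,9,10,11), of length 4; no longer one exists.

4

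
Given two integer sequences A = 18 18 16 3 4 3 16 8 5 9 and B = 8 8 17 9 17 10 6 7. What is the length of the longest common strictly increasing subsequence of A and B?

2

A longest common strictly increasing subsequence is 8, 9 (length 2); it appears in order in both A and B, and no longer such subsequence exists.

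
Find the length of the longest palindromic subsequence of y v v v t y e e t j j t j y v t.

One longest palindromic subsequence is tytjjtyt (positions 5,6,9,10,11,12,14,16); it reads the same forward and backward, and the interval DP gives dp[1][16] = 8.

8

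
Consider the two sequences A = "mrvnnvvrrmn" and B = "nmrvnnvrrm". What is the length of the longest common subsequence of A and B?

9

A longest common subsequence is mrvnnvrrm (length 9); the LCS DP confirms no longer common subsequence exists.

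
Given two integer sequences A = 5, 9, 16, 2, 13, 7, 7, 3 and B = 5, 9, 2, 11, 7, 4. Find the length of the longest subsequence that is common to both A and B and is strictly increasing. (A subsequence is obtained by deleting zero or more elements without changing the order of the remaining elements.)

A longest common strictly increasing subsequence is 5, 9 (length 2); it appears in order in both A and B, and no longer such subsequence exists.

2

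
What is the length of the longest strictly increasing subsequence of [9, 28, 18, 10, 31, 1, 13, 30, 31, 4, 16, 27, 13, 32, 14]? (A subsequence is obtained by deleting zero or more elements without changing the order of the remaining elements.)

One longest increasing subsequence is 9, 10, 13, 30, 31, 32 (positions 1,4,7,8,9,14), of length 6; no longer one exists.

6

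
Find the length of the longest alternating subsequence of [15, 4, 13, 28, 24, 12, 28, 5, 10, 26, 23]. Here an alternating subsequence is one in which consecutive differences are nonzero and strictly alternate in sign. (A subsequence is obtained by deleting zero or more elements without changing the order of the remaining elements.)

8

A longest alternating subsequence is 15, 4, 28, 24, 28, 5, 26, 23 (positions 1,2,4,5,7,8,10,11); its 7 consecutive differences strictly alternate in sign, and length 8 is optimal.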